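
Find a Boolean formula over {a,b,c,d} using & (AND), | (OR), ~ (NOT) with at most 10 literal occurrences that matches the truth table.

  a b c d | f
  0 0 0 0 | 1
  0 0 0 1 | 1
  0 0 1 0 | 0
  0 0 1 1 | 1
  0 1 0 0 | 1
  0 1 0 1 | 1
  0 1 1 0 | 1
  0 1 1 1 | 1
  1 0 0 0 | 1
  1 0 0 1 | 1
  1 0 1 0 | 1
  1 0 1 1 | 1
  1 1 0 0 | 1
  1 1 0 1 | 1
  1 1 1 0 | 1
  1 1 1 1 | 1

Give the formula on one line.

(~c | (((a & c) | (b & (~d | ~c))) | (c & d)))

  ~c = 1100110011001100
  (a & c) = 0000000000110011
  ~d = 1010101010101010
  (~d | ~c) = 1110111011101110
  (b & (~d | ~c)) = 0000111000001110
  ((a & c) | (b & (~d | ~c))) = 0000111000111111
  (c & d) = 0001000100010001
  (((a & c) | (b & (~d | ~c))) | (c & d)) = 0001111100111111
  (~c | (((a & c) | (b & (~d | ~c))) | (c & d))) = 1101111111111111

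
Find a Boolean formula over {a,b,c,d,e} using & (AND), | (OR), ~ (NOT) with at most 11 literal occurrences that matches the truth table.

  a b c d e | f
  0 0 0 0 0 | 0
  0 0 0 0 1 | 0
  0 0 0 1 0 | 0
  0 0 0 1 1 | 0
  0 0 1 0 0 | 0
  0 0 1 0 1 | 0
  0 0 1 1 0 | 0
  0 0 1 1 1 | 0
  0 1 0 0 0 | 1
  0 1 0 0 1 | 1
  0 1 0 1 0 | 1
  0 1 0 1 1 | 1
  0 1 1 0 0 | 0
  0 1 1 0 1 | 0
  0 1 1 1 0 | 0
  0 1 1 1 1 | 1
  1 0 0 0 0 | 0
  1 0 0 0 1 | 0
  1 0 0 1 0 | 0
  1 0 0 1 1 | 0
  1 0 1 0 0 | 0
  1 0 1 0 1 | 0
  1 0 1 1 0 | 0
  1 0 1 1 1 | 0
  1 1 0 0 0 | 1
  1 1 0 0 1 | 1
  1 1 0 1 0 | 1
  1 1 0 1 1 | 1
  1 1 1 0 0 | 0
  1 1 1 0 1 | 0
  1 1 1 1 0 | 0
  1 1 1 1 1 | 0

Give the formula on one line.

  ~a = 11111111111111110000000000000000
  (b & ~a) = 00000000111111110000000000000000
  (a | e) = 01010101010101011111111111111111
  (d & c) = 00000011000000110000001100000011
  ((a | e) & (d & c)) = 00000001000000010000001100000011
  ((b & ~a) & ((a | e) & (d & c))) = 00000000000000010000000000000000
  ~b = 11111111000000001111111100000000
  ~c = 11110000111100001111000011110000
  (~b | ~c) = 11111111111100001111111111110000
  (((b & ~a) & ((a | e) & (d & c))) | (~b | ~c)) = 11111111111100011111111111110000
  (b & (((b & ~a) & ((a | e) & (d & c))) | (~b | ~c))) = 00000000111100010000000011110000

(b & (((b & ~a) & ((a | e) & (d & c))) | (~b | ~c)))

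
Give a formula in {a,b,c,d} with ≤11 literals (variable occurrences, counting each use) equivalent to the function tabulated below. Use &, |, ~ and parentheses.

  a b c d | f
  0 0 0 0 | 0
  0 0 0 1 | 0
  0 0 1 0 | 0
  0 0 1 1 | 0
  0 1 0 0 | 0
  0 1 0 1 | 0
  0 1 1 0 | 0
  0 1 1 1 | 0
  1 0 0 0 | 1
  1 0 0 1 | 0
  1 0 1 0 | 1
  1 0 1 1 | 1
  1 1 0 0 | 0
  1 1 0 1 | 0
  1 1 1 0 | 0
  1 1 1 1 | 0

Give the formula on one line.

  ~b = 1111000011110000
  (~b & a) = 0000000011110000
  (c | b) = 0011111100111111
  (d | (c | b)) = 0111111101111111
  (a | (d | (c | b))) = 0111111111111111
  ~d = 1010101010101010
  (~b & ~d) = 1010000010100000
  (c | (~b & ~d)) = 1011001110110011
  ((a | (d | (c | b))) & (c | (~b & ~d))) = 0011001110110011
  ((~b & a) & ((a | (d | (c | b))) & (c | (~b & ~d)))) = 0000000010110000

((~b & a) & ((a | (d | (c | b))) & (c | (~b & ~d))))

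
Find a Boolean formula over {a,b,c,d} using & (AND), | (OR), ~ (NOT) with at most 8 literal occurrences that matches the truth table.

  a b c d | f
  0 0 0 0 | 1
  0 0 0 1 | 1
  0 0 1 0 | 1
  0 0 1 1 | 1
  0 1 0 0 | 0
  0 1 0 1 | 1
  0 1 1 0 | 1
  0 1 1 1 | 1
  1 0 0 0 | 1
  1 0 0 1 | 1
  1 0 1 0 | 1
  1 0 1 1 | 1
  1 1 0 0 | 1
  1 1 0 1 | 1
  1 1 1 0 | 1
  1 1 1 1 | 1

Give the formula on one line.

  ~b = 1111000011110000
  (~b | a) = 1111000011111111
  (~b & d) = 0101000001010000
  ((~b & d) | c) = 0111001101110011
  ((~b | a) | ((~b & d) | c)) = 1111001111111111
  (((~b | a) | ((~b & d) | c)) | d) = 1111011111111111

(((~b | a) | ((~b & d) | c)) | d)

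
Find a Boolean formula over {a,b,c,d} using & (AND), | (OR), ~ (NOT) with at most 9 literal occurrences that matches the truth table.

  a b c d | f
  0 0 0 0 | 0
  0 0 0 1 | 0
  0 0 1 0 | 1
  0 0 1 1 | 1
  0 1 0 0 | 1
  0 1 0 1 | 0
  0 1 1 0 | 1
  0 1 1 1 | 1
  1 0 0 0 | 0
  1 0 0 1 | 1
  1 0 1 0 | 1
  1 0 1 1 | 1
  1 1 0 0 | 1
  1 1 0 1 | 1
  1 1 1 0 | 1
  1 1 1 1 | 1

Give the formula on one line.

((d & (c | (a & d))) | (c | (b & ~d)))

  (a & d) = 0000000001010101
  (c | (a & d)) = 0011001101110111
  (d & (c | (a & d))) = 0001000101010101
  ~d = 1010101010101010
  (b & ~d) = 0000101000001010
  (c | (b & ~d)) = 0011101100111011
  ((d & (c | (a & d))) | (c | (b & ~d))) = 0011101101111111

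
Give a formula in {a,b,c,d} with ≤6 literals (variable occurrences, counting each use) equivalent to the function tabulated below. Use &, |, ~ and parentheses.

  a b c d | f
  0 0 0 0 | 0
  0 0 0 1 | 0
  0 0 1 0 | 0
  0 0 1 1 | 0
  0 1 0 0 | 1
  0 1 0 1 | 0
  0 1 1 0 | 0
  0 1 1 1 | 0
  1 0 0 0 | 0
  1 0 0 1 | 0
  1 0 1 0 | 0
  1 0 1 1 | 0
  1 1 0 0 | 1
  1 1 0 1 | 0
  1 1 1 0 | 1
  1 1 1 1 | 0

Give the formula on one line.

  ~c = 1100110011001100
  (a | ~c) = 1100110011111111
  ~d = 1010101010101010
  ((a | ~c) & ~d) = 1000100010101010
  (((a | ~c) & ~d) & b) = 0000100000001010

(((a | ~c) & ~d) & b)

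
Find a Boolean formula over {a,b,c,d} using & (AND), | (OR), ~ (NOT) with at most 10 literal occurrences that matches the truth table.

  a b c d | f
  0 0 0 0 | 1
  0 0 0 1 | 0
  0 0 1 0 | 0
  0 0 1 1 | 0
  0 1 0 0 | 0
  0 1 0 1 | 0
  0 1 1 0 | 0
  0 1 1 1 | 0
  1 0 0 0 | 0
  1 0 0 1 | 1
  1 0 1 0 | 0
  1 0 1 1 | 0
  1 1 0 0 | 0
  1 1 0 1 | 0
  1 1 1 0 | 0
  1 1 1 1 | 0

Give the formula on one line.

(((d | ~a) & (~c & (c | ~b))) & (a | ~d))

  ~a = 1111111100000000
  (d | ~a) = 1111111101010101
  ~c = 1100110011001100
  ~b = 1111000011110000
  (c | ~b) = 1111001111110011
  (~c & (c | ~b)) = 1100000011000000
  ((d | ~a) & (~c & (c | ~b))) = 1100000001000000
  ~d = 1010101010101010
  (a | ~d) = 1010101011111111
  (((d | ~a) & (~c & (c | ~b))) & (a | ~d)) = 1000000001000000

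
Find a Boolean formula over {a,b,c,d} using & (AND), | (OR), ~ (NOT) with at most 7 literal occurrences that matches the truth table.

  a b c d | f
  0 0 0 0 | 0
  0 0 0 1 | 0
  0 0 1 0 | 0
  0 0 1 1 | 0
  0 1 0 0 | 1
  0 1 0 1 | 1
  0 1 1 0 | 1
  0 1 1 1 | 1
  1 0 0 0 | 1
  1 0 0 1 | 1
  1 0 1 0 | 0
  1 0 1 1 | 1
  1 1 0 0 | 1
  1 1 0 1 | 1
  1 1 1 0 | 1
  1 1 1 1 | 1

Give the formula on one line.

  ~c = 1100110011001100
  (~c | b) = 1100111111001111
  (c & d) = 0001000100010001
  (~c | (c & d)) = 1101110111011101
  ((~c | b) | (~c | (c & d))) = 1101111111011111
  (((~c | b) | (~c | (c & d))) & a) = 0000000011011111
  (b | (((~c | b) | (~c | (c & d))) & a)) = 0000111111011111

(b | (((~c | b) | (~c | (c & d))) & a))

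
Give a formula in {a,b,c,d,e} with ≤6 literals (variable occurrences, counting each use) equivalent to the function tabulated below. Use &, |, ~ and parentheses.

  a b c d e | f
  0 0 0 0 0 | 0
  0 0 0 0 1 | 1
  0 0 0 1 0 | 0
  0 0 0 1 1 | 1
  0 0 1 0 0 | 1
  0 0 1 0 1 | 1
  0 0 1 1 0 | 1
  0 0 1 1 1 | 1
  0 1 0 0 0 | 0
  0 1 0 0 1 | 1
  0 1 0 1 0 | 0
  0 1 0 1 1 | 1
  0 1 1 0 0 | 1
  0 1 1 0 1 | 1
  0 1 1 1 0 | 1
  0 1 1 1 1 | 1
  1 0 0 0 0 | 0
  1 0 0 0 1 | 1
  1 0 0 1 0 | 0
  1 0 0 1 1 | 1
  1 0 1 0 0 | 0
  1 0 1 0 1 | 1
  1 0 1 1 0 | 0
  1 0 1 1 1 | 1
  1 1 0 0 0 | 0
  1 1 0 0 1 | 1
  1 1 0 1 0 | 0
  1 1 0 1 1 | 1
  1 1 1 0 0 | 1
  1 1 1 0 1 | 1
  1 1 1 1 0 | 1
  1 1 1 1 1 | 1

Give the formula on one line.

  (c & b) = 00000000000011110000000000001111
  ~a = 11111111111111110000000000000000
  (c & ~a) = 00001111000011110000000000000000
  ((c & ~a) | e) = 01011111010111110101010101010101
  ((c & b) | ((c & ~a) | e)) = 01011111010111110101010101011111

((c & b) | ((c & ~a) | e))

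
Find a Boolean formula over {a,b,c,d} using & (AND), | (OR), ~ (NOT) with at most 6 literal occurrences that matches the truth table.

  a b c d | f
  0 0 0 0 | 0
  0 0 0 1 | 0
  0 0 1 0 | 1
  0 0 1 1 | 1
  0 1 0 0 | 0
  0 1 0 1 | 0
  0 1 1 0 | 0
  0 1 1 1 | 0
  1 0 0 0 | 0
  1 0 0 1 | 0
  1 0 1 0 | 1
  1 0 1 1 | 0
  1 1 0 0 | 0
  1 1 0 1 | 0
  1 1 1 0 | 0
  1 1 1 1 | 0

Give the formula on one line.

((c & ~b) & (~d | (~a | b)))

  ~b = 1111000011110000
  (c & ~b) = 0011000000110000
  ~d = 1010101010101010
  ~a = 1111111100000000
  (~a | b) = 1111111100001111
  (~d | (~a | b)) = 1111111110101111
  ((c & ~b) & (~d | (~a | b))) = 0011000000100000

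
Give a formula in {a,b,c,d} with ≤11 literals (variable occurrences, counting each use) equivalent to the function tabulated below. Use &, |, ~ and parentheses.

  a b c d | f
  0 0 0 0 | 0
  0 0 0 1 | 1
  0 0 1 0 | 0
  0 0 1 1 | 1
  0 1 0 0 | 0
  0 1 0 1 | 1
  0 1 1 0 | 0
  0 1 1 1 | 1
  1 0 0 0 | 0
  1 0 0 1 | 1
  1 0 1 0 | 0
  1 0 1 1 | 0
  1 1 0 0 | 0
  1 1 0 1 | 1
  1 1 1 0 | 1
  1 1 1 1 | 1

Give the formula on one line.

  ~c = 1100110011001100
  (~c & d) = 0100010001000100
  ~a = 1111111100000000
  (b & c) = 0000001100000011
  (~a | (b & c)) = 1111111100000011
  (c & (~a | (b & c))) = 0011001100000011
  ((~c & d) | (c & (~a | (b & c)))) = 0111011101000111
  (d | a) = 0101010111111111
  (((~c & d) | (c & (~a | (b & c)))) & (d | a)) = 0101010101000111

(((~c & d) | (c & (~a | (b & c)))) & (d | a))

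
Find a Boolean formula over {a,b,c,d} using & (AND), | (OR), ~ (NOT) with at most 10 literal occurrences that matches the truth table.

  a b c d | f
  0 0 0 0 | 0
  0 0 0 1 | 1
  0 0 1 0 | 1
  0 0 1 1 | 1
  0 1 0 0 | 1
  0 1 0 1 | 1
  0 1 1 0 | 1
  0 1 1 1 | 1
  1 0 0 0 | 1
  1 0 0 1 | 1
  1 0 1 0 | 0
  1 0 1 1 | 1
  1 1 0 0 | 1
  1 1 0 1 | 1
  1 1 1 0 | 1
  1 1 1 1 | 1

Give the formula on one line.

((~d & b) | (((a & ~c) | (c & ((~c & b) | ~a))) | d))

  ~d = 1010101010101010
  (~d & b) = 0000101000001010
  ~c = 1100110011001100
  (a & ~c) = 0000000011001100
  (~c & b) = 0000110000001100
  ~a = 1111111100000000
  ((~c & b) | ~a) = 1111111100001100
  (c & ((~c & b) | ~a)) = 0011001100000000
  ((a & ~c) | (c & ((~c & b) | ~a))) = 0011001111001100
  (((a & ~c) | (c & ((~c & b) | ~a))) | d) = 0111011111011101
  ((~d & b) | (((a & ~c) | (c & ((~c & b) | ~a))) | d)) = 0111111111011111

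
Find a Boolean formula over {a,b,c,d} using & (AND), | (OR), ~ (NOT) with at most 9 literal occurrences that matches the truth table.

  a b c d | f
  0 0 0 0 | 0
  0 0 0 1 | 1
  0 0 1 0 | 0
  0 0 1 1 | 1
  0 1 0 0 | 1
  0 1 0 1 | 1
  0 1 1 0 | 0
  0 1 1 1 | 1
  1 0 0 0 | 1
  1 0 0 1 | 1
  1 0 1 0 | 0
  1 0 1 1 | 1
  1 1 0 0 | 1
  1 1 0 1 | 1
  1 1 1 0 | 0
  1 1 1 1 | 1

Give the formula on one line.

(((c | ~b) & d) | (~c & (b | a)))

  ~b = 1111000011110000
  (c | ~b) = 1111001111110011
  ((c | ~b) & d) = 0101000101010001
  ~c = 1100110011001100
  (b | a) = 0000111111111111
  (~c & (b | a)) = 0000110011001100
  (((c | ~b) & d) | (~c & (b | a))) = 0101110111011101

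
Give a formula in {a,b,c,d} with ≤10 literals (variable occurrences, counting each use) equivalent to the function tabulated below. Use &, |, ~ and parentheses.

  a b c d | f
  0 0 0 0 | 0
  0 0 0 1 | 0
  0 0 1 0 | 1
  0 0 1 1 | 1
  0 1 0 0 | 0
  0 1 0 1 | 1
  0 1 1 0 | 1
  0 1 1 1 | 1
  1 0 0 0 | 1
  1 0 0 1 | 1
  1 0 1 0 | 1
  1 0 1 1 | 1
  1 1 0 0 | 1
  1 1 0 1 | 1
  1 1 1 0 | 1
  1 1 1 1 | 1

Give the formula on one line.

(a | (((b | ((c | (d & a)) & ~b)) & d) | c))

  (d & a) = 0000000001010101
  (c | (d & a)) = 0011001101110111
  ~b = 1111000011110000
  ((c | (d & a)) & ~b) = 0011000001110000
  (b | ((c | (d & a)) & ~b)) = 0011111101111111
  ((b | ((c | (d & a)) & ~b)) & d) = 0001010101010101
  (((b | ((c | (d & a)) & ~b)) & d) | c) = 0011011101110111
  (a | (((b | ((c | (d & a)) & ~b)) & d) | c)) = 0011011111111111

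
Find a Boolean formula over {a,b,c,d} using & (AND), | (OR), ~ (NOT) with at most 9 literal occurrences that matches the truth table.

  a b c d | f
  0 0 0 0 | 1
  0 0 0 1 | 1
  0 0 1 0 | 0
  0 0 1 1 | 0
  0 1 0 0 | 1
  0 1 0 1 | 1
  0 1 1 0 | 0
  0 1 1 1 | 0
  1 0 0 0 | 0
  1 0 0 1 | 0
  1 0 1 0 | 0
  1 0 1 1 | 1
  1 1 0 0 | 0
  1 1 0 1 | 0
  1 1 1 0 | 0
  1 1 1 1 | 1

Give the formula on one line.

((d & ((~a | c) & a)) | (~c & ~a))

  ~a = 1111111100000000
  (~a | c) = 1111111100110011
  ((~a | c) & a) = 0000000000110011
  (d & ((~a | c) & a)) = 0000000000010001
  ~c = 1100110011001100
  (~c & ~a) = 1100110000000000
  ((d & ((~a | c) & a)) | (~c & ~a)) = 1100110000010001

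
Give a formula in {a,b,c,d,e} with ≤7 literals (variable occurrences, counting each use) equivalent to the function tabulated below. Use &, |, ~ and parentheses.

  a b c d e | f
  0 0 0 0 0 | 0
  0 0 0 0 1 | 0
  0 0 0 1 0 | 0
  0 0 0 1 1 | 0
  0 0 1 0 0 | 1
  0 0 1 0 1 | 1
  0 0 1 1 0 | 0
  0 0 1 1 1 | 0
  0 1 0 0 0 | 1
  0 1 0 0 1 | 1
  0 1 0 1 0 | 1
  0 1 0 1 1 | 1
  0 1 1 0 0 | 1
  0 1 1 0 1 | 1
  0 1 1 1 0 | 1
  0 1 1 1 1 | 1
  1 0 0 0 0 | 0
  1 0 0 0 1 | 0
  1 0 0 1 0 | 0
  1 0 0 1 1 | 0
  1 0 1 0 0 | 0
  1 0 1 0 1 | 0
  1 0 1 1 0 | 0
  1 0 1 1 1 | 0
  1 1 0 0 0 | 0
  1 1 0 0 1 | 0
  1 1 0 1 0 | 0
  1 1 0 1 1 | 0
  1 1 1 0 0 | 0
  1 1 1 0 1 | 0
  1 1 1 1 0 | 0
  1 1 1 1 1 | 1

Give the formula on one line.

(((~d & c) | b) & ((c & (e & d)) | ~a))

  ~d = 11001100110011001100110011001100
  (~d & c) = 00001100000011000000110000001100
  ((~d & c) | b) = 00001100111111110000110011111111
  (e & d) = 00010001000100010001000100010001
  (c & (e & d)) = 00000001000000010000000100000001
  ~a = 11111111111111110000000000000000
  ((c & (e & d)) | ~a) = 11111111111111110000000100000001
  (((~d & c) | b) & ((c & (e & d)) | ~a)) = 00001100111111110000000000000001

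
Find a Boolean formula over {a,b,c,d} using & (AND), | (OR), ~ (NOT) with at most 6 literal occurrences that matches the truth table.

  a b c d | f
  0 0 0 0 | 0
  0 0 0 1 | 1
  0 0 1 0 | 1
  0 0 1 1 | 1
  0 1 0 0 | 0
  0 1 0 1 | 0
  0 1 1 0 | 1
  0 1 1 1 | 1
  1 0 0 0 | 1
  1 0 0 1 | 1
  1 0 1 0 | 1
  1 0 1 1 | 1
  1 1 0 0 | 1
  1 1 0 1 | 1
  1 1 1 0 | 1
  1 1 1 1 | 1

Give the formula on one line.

((c | a) | (d & ~b))

  (c | a) = 0011001111111111
  ~b = 1111000011110000
  (d & ~b) = 0101000001010000
  ((c | a) | (d & ~b)) = 0111001111111111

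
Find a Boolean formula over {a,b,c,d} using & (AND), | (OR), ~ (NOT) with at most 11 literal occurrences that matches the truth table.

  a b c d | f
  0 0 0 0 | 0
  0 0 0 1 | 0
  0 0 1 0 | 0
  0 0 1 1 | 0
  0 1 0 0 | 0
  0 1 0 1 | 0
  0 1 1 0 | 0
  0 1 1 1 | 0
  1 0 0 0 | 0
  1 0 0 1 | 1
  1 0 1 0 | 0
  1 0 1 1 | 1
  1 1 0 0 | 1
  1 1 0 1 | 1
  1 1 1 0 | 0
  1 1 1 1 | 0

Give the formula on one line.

(((~a & d) | ((a & (b | d)) & (~b | ~c))) & a)

  ~a = 1111111100000000
  (~a & d) = 0101010100000000
  (b | d) = 0101111101011111
  (a & (b | d)) = 0000000001011111
  ~b = 1111000011110000
  ~c = 1100110011001100
  (~b | ~c) = 1111110011111100
  ((a & (b | d)) & (~b | ~c)) = 0000000001011100
  ((~a & d) | ((a & (b | d)) & (~b | ~c))) = 0101010101011100
  (((~a & d) | ((a & (b | d)) & (~b | ~c))) & a) = 0000000001011100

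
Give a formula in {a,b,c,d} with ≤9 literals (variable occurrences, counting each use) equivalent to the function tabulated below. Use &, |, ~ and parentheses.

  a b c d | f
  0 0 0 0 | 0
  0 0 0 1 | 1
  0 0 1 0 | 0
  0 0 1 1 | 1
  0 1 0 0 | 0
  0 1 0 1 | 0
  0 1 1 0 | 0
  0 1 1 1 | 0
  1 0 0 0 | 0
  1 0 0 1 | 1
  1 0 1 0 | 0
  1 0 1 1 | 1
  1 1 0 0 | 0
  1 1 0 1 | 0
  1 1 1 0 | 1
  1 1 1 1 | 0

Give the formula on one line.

((d & ~b) | ((a & ~d) & ((((~d & ~c) & ~b) | c) & b)))

  ~b = 1111000011110000
  (d & ~b) = 0101000001010000
  ~d = 1010101010101010
  (a & ~d) = 0000000010101010
  ~c = 1100110011001100
  (~d & ~c) = 1000100010001000
  ((~d & ~c) & ~b) = 1000000010000000
  (((~d & ~c) & ~b) | c) = 1011001110110011
  ((((~d & ~c) & ~b) | c) & b) = 0000001100000011
  ((a & ~d) & ((((~d & ~c) & ~b) | c) & b)) = 0000000000000010
  ((d & ~b) | ((a & ~d) & ((((~d & ~c) & ~b) | c) & b))) = 0101000001010010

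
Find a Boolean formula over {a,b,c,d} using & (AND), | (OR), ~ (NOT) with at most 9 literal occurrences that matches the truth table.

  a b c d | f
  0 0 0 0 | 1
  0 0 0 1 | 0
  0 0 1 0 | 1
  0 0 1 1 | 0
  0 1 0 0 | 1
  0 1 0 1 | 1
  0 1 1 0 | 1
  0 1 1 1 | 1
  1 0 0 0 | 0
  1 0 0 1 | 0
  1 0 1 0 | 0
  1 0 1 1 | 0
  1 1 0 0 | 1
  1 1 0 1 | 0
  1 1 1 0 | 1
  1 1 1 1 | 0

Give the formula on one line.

(((~d | ~a) & b) | ((~a | b) & (~d & ((~b & c) | ~c))))

  ~d = 1010101010101010
  ~a = 1111111100000000
  (~d | ~a) = 1111111110101010
  ((~d | ~a) & b) = 0000111100001010
  (~a | b) = 1111111100001111
  ~b = 1111000011110000
  (~b & c) = 0011000000110000
  ~c = 1100110011001100
  ((~b & c) | ~c) = 1111110011111100
  (~d & ((~b & c) | ~c)) = 1010100010101000
  ((~a | b) & (~d & ((~b & c) | ~c))) = 1010100000001000
  (((~d | ~a) & b) | ((~a | b) & (~d & ((~b & c) | ~c)))) = 1010111100001010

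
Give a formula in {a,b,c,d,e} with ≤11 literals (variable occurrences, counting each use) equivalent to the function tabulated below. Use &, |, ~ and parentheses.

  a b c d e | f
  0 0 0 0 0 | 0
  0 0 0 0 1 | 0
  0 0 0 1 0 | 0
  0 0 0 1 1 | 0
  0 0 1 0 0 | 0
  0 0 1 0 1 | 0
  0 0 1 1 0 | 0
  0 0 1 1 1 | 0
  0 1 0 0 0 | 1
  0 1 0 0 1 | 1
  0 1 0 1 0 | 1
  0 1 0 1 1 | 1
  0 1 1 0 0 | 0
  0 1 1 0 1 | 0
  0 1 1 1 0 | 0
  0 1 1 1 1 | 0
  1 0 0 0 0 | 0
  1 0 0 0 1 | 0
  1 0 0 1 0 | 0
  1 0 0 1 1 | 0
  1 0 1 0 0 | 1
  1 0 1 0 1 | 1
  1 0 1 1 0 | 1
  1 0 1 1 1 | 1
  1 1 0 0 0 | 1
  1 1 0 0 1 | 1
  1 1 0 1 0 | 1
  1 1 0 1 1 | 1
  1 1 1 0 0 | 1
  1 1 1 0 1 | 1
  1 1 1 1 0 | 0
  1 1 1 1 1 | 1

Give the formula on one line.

  ~c = 11110000111100001111000011110000
  (b & ~c) = 00000000111100000000000011110000
  ~d = 11001100110011001100110011001100
  ~b = 11111111000000001111111100000000
  (~d | ~b) = 11111111110011001111111111001100
  ((~d | ~b) | e) = 11111111110111011111111111011101
  (~c & e) = 01010000010100000101000001010000
  (a | (~c & e)) = 01010000010100001111111111111111
  (((~d | ~b) | e) & (a | (~c & e))) = 01010000010100001111111111011101
  (c & (((~d | ~b) | e) & (a | (~c & e)))) = 00000000000000000000111100001101
  ((b & ~c) | (c & (((~d | ~b) | e) & (a | (~c & e))))) = 00000000111100000000111111111101

((b & ~c) | (c & (((~d | ~b) | e) & (a | (~c & e)))))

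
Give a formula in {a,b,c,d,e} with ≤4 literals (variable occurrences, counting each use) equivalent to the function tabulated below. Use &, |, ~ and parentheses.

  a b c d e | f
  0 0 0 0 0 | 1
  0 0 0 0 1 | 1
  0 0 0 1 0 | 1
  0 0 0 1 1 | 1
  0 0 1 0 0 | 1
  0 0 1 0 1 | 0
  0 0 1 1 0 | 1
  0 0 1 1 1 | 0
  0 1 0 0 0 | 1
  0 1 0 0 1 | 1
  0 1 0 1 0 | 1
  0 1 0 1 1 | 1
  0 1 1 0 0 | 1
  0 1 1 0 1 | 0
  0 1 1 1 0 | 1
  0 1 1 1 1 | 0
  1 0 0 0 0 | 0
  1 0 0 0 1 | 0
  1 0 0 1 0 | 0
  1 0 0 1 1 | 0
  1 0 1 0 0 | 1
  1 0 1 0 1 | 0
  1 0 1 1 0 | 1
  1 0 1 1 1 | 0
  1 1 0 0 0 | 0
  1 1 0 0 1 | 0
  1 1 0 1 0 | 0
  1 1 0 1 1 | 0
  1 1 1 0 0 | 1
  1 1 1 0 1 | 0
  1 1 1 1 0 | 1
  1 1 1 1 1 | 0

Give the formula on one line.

  ~a = 11111111111111110000000000000000
  (~a | c) = 11111111111111110000111100001111
  ~e = 10101010101010101010101010101010
  ~c = 11110000111100001111000011110000
  (~e | ~c) = 11111010111110101111101011111010
  ((~a | c) & (~e | ~c)) = 11111010111110100000101000001010

((~a | c) & (~e | ~c))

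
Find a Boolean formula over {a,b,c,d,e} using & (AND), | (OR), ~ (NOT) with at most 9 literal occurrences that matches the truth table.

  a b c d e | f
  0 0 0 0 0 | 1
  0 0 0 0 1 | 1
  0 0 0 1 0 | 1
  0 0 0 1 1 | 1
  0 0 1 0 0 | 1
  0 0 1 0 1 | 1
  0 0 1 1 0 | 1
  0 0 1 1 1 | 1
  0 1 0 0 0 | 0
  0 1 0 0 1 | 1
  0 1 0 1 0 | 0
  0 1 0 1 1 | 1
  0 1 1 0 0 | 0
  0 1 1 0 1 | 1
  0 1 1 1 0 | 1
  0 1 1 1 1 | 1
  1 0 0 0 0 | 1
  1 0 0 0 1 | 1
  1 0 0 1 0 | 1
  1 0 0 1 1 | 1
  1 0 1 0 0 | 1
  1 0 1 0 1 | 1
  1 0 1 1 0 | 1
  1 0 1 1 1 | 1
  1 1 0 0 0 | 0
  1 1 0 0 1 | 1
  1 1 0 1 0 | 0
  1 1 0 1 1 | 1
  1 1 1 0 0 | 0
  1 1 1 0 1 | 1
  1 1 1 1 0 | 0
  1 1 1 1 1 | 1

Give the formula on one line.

  ~b = 11111111000000001111111100000000
  (c & d) = 00000011000000110000001100000011
  (e | ~b) = 11111111010101011111111101010101
  ((c & d) | (e | ~b)) = 11111111010101111111111101010111
  ~a = 11111111111111110000000000000000
  (~a | e) = 11111111111111110101010101010101
  (((c & d) | (e | ~b)) & (~a | e)) = 11111111010101110101010101010101
  (~b | (((c & d) | (e | ~b)) & (~a | e))) = 11111111010101111111111101010101

(~b | (((c & d) | (e | ~b)) & (~a | e)))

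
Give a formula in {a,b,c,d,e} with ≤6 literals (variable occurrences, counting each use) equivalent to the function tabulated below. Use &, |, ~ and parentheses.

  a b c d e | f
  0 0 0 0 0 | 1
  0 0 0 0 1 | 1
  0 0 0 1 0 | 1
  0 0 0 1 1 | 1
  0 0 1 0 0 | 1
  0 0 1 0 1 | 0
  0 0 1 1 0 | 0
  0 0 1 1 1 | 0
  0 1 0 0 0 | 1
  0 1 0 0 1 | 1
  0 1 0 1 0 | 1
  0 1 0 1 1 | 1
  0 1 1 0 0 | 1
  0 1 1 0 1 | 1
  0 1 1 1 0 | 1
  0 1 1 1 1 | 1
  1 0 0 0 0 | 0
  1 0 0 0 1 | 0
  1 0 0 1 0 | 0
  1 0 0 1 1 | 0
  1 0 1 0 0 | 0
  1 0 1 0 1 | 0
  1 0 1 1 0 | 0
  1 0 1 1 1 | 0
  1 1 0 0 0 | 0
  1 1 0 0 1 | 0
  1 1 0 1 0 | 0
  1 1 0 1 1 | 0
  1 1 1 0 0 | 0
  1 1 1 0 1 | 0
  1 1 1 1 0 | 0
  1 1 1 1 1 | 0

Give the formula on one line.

  ~a = 11111111111111110000000000000000
  ~d = 11001100110011001100110011001100
  ~e = 10101010101010101010101010101010
  (~d & ~e) = 10001000100010001000100010001000
  ~c = 11110000111100001111000011110000
  ((~d & ~e) | ~c) = 11111000111110001111100011111000
  ~b = 11111111000000001111111100000000
  (((~d & ~e) | ~c) & ~b) = 11111000000000001111100000000000
  ((((~d & ~e) | ~c) & ~b) | b) = 11111000111111111111100011111111
  (~a & ((((~d & ~e) | ~c) & ~b) | b)) = 11111000111111110000000000000000

(~a & ((((~d & ~e) | ~c) & ~b) | b))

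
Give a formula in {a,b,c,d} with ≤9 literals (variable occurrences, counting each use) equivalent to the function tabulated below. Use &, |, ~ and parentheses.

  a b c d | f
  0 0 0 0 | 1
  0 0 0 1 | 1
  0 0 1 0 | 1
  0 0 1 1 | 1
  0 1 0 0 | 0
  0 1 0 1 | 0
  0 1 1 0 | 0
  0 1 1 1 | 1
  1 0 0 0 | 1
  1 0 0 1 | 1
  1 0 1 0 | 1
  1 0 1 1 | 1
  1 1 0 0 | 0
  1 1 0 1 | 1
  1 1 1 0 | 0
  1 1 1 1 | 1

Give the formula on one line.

  ~a = 1111111100000000
  (~a & d) = 0101010100000000
  (b & (~a & d)) = 0000010100000000
  ((b & (~a & d)) & c) = 0000000100000000
  ~b = 1111000011110000
  (((b & (~a & d)) & c) | ~b) = 1111000111110000
  (d & b) = 0000010100000101
  ((d & b) & a) = 0000000000000101
  ((((b & (~a & d)) & c) | ~b) | ((d & b) & a)) = 1111000111110101

((((b & (~a & d)) & c) | ~b) | ((d & b) & a))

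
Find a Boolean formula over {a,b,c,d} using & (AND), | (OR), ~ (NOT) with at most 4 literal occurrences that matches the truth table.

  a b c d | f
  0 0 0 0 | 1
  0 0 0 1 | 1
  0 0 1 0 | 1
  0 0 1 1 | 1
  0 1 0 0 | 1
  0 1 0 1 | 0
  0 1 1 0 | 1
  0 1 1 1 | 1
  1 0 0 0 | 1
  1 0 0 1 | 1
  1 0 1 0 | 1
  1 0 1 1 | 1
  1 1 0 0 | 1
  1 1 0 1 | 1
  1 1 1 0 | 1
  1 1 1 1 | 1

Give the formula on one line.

  ~d = 1010101010101010
  (~d | a) = 1010101011111111
  ~b = 1111000011110000
  (c | ~b) = 1111001111110011
  ((~d | a) | (c | ~b)) = 1111101111111111

((~d | a) | (c | ~b))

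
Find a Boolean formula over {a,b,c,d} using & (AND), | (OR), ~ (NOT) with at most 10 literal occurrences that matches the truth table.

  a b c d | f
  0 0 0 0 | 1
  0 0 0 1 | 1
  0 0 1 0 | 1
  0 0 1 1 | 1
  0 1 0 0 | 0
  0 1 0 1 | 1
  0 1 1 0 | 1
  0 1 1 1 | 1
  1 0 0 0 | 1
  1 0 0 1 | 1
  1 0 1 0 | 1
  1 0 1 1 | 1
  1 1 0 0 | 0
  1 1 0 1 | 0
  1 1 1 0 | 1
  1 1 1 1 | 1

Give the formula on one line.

  (c | a) = 0011001111111111
  ((c | a) | d) = 0111011111111111
  ~b = 1111000011110000
  ~a = 1111111100000000
  (~b | ~a) = 1111111111110000
  ~c = 1100110011001100
  (~c & b) = 0000110000001100
  ((~b | ~a) & (~c & b)) = 0000110000000000
  (((c | a) | d) & ((~b | ~a) & (~c & b))) = 0000010000000000
  (c | ~b) = 1111001111110011
  ((((c | a) | d) & ((~b | ~a) & (~c & b))) | (c | ~b)) = 1111011111110011

((((c | a) | d) & ((~b | ~a) & (~c & b))) | (c | ~b))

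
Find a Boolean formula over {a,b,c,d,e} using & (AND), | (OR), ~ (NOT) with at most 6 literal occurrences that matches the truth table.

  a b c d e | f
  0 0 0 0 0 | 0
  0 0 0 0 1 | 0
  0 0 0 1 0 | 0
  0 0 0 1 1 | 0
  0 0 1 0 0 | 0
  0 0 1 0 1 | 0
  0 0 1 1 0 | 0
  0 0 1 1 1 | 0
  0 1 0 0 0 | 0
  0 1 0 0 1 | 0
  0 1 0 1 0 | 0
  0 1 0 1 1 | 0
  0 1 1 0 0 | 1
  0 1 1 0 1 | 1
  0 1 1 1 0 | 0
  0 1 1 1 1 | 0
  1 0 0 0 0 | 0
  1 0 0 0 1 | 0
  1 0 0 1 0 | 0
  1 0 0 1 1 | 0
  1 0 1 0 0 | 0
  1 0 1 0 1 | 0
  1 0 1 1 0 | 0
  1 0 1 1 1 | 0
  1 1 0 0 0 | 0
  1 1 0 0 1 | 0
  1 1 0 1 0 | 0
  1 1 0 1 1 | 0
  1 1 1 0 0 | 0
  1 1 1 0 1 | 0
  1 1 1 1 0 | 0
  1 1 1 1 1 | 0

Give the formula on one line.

((~d & b) & (c & ~a))

  ~d = 11001100110011001100110011001100
  (~d & b) = 00000000110011000000000011001100
  ~a = 11111111111111110000000000000000
  (c & ~a) = 00001111000011110000000000000000
  ((~d & b) & (c & ~a)) = 00000000000011000000000000000000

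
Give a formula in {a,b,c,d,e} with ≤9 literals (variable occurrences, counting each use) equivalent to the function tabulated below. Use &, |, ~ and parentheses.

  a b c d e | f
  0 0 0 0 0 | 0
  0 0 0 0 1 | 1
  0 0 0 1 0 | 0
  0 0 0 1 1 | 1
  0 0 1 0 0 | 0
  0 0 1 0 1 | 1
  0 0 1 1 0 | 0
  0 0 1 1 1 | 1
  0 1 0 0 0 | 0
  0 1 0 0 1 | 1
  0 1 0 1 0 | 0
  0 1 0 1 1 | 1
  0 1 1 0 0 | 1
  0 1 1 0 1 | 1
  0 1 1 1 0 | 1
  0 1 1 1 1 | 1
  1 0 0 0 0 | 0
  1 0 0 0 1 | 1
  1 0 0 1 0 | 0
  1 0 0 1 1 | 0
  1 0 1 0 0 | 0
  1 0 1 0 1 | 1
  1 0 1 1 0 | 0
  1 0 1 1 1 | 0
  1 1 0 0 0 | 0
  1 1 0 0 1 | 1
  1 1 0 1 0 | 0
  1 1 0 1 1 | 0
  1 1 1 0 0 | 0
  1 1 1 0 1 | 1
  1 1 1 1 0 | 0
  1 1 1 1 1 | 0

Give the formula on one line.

  ~a = 11111111111111110000000000000000
  ~d = 11001100110011001100110011001100
  (b | ~d) = 11001100111111111100110011111111
  (~a & (b | ~d)) = 11001100111111110000000000000000
  ((~a & (b | ~d)) & c) = 00001100000011110000000000000000
  (b & ((~a & (b | ~d)) & c)) = 00000000000011110000000000000000
  (~d | ~a) = 11111111111111111100110011001100
  ((~d | ~a) & e) = 01010101010101010100010001000100
  ((b & ((~a & (b | ~d)) & c)) | ((~d | ~a) & e)) = 01010101010111110100010001000100

((b & ((~a & (b | ~d)) & c)) | ((~d | ~a) & e))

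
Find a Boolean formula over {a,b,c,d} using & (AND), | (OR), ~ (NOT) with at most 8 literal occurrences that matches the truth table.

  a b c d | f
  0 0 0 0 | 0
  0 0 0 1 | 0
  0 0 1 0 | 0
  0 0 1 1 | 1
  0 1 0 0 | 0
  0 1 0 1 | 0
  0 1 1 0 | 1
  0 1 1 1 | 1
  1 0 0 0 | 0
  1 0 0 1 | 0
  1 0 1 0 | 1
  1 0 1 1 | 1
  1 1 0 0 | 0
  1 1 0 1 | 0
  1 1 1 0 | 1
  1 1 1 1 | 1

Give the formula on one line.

  ~a = 1111111100000000
  (d & ~a) = 0101010100000000
  (b & c) = 0000001100000011
  (a & c) = 0000000000110011
  ((b & c) | (a & c)) = 0000001100110011
  ((d & ~a) | ((b & c) | (a & c))) = 0101011100110011
  ~d = 1010101010101010
  (~d | c) = 1011101110111011
  (((d & ~a) | ((b & c) | (a & c))) & (~d | c)) = 0001001100110011

(((d & ~a) | ((b & c) | (a & c))) & (~d | c))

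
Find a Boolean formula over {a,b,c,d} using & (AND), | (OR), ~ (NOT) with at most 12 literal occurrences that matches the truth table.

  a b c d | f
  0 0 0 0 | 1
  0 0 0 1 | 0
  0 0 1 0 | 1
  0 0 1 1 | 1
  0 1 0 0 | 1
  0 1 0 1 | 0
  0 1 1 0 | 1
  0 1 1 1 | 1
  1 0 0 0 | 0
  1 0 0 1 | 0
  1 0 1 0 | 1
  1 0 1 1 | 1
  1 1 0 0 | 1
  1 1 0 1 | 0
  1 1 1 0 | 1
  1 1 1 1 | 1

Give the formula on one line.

  ~c = 1100110011001100
  ~d = 1010101010101010
  (c | ~d) = 1011101110111011
  ((c | ~d) & b) = 0000101100001011
  (~c & ((c | ~d) & b)) = 0000100000001000
  ~a = 1111111100000000
  (~a & ~d) = 1010101000000000
  ((~a & ~d) | c) = 1011101100110011
  ~b = 1111000011110000
  (c | ~b) = 1111001111110011
  (((~a & ~d) | c) & (c | ~b)) = 1011001100110011
  ((~c & ((c | ~d) & b)) | (((~a & ~d) | c) & (c | ~b))) = 1011101100111011

((~c & ((c | ~d) & b)) | (((~a & ~d) | c) & (c | ~b)))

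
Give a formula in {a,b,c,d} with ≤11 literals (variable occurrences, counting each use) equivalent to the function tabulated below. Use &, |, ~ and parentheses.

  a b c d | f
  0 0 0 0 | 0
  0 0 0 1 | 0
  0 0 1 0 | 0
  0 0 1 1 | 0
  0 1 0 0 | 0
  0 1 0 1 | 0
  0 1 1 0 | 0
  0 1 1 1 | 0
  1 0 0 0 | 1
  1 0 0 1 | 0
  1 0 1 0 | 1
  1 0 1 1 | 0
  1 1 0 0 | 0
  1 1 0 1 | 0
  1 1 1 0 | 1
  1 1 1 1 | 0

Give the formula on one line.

((~d & (c | ((d | a) | ~b))) & ((c | ~b) & a))

  ~d = 1010101010101010
  (d | a) = 0101010111111111
  ~b = 1111000011110000
  ((d | a) | ~b) = 1111010111111111
  (c | ((d | a) | ~b)) = 1111011111111111
  (~d & (c | ((d | a) | ~b))) = 1010001010101010
  (c | ~b) = 1111001111110011
  ((c | ~b) & a) = 0000000011110011
  ((~d & (c | ((d | a) | ~b))) & ((c | ~b) & a)) = 0000000010100010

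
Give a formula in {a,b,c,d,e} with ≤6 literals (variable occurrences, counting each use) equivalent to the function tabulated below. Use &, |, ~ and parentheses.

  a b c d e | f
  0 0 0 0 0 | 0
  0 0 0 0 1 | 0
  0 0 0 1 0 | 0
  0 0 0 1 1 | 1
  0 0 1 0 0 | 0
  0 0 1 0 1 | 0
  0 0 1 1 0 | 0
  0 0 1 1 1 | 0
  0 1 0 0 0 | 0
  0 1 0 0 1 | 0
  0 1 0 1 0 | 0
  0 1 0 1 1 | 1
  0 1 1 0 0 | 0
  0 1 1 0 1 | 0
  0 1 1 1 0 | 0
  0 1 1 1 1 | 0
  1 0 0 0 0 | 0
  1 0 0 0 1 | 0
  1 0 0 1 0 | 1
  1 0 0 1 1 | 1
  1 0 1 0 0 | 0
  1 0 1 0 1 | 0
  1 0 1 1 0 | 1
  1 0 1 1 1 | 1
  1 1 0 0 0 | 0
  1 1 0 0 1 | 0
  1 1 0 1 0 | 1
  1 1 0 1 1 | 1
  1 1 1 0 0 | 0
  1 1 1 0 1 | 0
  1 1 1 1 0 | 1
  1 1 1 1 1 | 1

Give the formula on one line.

  ~c = 11110000111100001111000011110000
  (~c & d) = 00110000001100000011000000110000
  ((~c & d) & e) = 00010000000100000001000000010000
  (a & d) = 00000000000000000011001100110011
  (((~c & d) & e) | (a & d)) = 00010000000100000011001100110011

(((~c & d) & e) | (a & d))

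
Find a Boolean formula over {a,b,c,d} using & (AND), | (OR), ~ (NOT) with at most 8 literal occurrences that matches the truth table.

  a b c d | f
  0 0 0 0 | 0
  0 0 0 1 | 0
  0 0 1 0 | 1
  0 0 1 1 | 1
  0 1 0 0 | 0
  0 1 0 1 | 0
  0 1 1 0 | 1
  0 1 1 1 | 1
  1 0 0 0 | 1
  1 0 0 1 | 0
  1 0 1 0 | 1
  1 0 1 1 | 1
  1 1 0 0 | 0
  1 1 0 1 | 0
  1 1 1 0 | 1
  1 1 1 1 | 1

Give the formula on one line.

  ~b = 1111000011110000
  ~c = 1100110011001100
  (~b | ~c) = 1111110011111100
  (~b | c) = 1111001111110011
  ((~b | ~c) & (~b | c)) = 1111000011110000
  (a & ((~b | ~c) & (~b | c))) = 0000000011110000
  ~d = 1010101010101010
  ((a & ((~b | ~c) & (~b | c))) & ~d) = 0000000010100000
  (c | ((a & ((~b | ~c) & (~b | c))) & ~d)) = 0011001110110011

(c | ((a & ((~b | ~c) & (~b | c))) & ~d))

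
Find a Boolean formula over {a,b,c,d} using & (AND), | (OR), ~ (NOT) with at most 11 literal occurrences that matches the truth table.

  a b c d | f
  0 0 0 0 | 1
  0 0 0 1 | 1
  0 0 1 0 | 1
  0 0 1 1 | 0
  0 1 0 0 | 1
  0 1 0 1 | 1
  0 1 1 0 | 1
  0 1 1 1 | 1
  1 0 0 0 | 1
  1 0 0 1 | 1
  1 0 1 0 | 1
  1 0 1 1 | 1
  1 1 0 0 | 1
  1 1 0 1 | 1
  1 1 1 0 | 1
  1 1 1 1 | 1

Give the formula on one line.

(((d | ~b) & ~d) | ((a | b) | (~a & (~c & d))))

  ~b = 1111000011110000
  (d | ~b) = 1111010111110101
  ~d = 1010101010101010
  ((d | ~b) & ~d) = 1010000010100000
  (a | b) = 0000111111111111
  ~a = 1111111100000000
  ~c = 1100110011001100
  (~c & d) = 0100010001000100
  (~a & (~c & d)) = 0100010000000000
  ((a | b) | (~a & (~c & d))) = 0100111111111111
  (((d | ~b) & ~d) | ((a | b) | (~a & (~c & d)))) = 1110111111111111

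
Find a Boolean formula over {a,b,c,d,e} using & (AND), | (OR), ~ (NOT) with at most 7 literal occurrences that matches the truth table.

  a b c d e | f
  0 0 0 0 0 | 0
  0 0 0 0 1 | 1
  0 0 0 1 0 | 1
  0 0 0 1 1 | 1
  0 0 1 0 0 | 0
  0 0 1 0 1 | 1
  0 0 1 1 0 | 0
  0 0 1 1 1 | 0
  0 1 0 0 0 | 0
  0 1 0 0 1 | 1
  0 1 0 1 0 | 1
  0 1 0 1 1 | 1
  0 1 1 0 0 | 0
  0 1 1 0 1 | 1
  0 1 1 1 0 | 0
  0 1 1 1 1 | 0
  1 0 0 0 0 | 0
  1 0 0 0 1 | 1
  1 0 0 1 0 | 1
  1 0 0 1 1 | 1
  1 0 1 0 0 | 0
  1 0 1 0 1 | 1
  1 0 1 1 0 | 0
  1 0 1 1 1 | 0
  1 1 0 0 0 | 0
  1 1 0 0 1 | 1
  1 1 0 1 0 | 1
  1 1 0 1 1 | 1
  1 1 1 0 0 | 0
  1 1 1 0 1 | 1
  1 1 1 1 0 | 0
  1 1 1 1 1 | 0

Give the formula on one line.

((~c | ~d) & (d | e))

  ~c = 11110000111100001111000011110000
  ~d = 11001100110011001100110011001100
  (~c | ~d) = 11111100111111001111110011111100
  (d | e) = 01110111011101110111011101110111
  ((~c | ~d) & (d | e)) = 01110100011101000111010001110100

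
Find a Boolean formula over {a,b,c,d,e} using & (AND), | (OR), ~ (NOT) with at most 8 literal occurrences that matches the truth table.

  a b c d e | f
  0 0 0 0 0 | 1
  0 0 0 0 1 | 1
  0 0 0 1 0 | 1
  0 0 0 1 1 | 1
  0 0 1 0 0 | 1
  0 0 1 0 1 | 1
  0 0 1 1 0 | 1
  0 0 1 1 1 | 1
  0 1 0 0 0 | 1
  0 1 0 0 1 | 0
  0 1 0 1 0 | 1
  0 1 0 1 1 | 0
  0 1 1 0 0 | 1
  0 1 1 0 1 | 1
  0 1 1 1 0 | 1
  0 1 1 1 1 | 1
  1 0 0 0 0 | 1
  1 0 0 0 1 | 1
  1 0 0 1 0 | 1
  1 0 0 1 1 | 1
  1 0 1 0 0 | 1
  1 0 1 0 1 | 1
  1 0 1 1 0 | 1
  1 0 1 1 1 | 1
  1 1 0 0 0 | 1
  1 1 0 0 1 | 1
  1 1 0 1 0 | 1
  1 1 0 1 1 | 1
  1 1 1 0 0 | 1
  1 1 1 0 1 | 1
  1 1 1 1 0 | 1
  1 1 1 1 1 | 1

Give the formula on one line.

  ~a = 11111111111111110000000000000000
  ~e = 10101010101010101010101010101010
  (~e & b) = 00000000101010100000000010101010
  (~a | (~e & b)) = 11111111111111110000000010101010
  (a | ~e) = 10101010101010101111111111111111
  ((~a | (~e & b)) & (a | ~e)) = 10101010101010100000000010101010
  ~b = 11111111000000001111111100000000
  (a | ~b) = 11111111000000001111111111111111
  (c | (a | ~b)) = 11111111000011111111111111111111
  (((~a | (~e & b)) & (a | ~e)) | (c | (a | ~b))) = 11111111101011111111111111111111

(((~a | (~e & b)) & (a | ~e)) | (c | (a | ~b)))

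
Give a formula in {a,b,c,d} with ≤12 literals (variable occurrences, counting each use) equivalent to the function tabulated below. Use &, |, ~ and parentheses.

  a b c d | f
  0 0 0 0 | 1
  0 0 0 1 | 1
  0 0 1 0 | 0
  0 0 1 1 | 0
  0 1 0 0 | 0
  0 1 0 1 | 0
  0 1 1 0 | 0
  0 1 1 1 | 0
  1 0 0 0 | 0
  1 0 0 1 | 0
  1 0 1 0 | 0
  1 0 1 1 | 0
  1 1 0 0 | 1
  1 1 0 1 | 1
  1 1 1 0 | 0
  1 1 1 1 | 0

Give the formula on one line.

  ~b = 1111000011110000
  (~b | c) = 1111001111110011
  ~a = 1111111100000000
  ((~b | c) & ~a) = 1111001100000000
  (a | ((~b | c) & ~a)) = 1111001111111111
  ~c = 1100110011001100
  ((a | ((~b | c) & ~a)) & ~c) = 1100000011001100
  (~a | b) = 1111111100001111
  (~b & c) = 0011000000110000
  ((~a | b) | (~b & c)) = 1111111100111111
  (((a | ((~b | c) & ~a)) & ~c) & ((~a | b) | (~b & c))) = 1100000000001100

(((a | ((~b | c) & ~a)) & ~c) & ((~a | b) | (~b & c)))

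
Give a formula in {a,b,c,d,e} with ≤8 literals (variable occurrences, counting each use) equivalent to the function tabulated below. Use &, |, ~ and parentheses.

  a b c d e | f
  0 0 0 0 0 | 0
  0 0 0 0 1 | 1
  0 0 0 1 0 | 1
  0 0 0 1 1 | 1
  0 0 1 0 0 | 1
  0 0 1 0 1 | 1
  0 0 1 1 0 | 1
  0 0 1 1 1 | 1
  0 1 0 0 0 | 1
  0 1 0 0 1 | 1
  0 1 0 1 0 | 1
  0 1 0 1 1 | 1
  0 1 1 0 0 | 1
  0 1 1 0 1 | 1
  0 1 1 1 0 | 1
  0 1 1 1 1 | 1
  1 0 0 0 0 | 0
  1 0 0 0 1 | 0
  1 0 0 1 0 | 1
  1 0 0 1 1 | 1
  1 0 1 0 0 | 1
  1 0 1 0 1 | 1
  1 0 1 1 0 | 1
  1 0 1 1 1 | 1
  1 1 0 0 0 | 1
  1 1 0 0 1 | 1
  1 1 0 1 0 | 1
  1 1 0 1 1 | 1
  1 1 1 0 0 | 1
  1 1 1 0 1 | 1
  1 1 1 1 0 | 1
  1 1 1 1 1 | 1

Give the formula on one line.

((b | c) | ((~a & e) | d))

  (b | c) = 00001111111111110000111111111111
  ~a = 11111111111111110000000000000000
  (~a & e) = 01010101010101010000000000000000
  ((~a & e) | d) = 01110111011101110011001100110011
  ((b | c) | ((~a & e) | d)) = 01111111111111110011111111111111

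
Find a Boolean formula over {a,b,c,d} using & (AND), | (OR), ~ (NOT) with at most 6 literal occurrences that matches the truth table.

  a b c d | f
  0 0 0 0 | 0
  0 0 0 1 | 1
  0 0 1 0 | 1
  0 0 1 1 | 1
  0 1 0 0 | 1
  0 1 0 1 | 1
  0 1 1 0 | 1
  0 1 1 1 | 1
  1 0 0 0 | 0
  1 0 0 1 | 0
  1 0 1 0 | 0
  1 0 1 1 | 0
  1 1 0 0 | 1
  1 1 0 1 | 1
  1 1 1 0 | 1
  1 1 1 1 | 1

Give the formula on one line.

  ~a = 1111111100000000
  (d | c) = 0111011101110111
  (~a & (d | c)) = 0111011100000000
  (b | (~a & (d | c))) = 0111111100001111

(b | (~a & (d | c)))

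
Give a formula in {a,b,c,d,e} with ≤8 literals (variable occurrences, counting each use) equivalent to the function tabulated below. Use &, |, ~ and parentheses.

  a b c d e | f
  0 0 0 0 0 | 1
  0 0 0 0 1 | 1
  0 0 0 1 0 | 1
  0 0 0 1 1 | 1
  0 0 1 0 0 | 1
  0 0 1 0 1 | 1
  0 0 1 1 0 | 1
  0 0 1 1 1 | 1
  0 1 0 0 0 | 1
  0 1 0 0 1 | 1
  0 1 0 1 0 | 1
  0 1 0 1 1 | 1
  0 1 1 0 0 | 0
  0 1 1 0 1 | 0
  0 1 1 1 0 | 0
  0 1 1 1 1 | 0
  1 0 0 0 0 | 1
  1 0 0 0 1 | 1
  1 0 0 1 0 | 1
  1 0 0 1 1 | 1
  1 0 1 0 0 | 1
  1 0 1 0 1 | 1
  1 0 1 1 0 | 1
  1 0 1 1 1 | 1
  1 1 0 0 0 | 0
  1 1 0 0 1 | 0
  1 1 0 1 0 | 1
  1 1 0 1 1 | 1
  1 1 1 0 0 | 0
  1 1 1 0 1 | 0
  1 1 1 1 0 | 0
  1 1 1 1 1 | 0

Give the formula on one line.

  ~b = 11111111000000001111111100000000
  ~a = 11111111111111110000000000000000
  (d | ~a) = 11111111111111110011001100110011
  ((d | ~a) & b) = 00000000111111110000000000110011
  ~c = 11110000111100001111000011110000
  (((d | ~a) & b) & ~c) = 00000000111100000000000000110000
  (~b | (((d | ~a) & b) & ~c)) = 11111111111100001111111100110000

(~b | (((d | ~a) & b) & ~c))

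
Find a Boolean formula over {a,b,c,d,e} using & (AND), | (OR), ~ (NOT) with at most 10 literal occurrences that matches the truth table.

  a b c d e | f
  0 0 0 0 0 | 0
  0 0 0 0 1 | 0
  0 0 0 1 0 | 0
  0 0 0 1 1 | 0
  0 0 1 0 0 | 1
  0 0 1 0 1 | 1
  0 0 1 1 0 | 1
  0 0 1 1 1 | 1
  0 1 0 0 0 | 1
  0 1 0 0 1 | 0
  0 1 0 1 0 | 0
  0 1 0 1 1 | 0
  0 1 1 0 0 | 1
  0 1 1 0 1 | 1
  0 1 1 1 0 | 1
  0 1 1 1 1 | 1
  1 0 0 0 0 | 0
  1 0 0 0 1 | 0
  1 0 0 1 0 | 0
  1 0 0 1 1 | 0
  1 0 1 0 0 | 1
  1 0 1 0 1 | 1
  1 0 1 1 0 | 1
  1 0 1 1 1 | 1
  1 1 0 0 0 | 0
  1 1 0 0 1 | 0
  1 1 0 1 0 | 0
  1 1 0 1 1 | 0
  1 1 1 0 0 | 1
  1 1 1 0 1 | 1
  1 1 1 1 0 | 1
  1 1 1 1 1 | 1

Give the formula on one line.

  ~a = 11111111111111110000000000000000
  ~e = 10101010101010101010101010101010
  (~a & ~e) = 10101010101010100000000000000000
  ~c = 11110000111100001111000011110000
  (a & c) = 00000000000000000000111100001111
  (d | (a & c)) = 00110011001100110011111100111111
  (b | (d | (a & c))) = 00110011111111110011111111111111
  (~c & (b | (d | (a & c)))) = 00110000111100000011000011110000
  ~d = 11001100110011001100110011001100
  ((~c & (b | (d | (a & c)))) & ~d) = 00000000110000000000000011000000
  ((~a & ~e) & ((~c & (b | (d | (a & c)))) & ~d)) = 00000000100000000000000000000000
  (((~a & ~e) & ((~c & (b | (d | (a & c)))) & ~d)) | c) = 00001111100011110000111100001111

(((~a & ~e) & ((~c & (b | (d | (a & c)))) & ~d)) | c)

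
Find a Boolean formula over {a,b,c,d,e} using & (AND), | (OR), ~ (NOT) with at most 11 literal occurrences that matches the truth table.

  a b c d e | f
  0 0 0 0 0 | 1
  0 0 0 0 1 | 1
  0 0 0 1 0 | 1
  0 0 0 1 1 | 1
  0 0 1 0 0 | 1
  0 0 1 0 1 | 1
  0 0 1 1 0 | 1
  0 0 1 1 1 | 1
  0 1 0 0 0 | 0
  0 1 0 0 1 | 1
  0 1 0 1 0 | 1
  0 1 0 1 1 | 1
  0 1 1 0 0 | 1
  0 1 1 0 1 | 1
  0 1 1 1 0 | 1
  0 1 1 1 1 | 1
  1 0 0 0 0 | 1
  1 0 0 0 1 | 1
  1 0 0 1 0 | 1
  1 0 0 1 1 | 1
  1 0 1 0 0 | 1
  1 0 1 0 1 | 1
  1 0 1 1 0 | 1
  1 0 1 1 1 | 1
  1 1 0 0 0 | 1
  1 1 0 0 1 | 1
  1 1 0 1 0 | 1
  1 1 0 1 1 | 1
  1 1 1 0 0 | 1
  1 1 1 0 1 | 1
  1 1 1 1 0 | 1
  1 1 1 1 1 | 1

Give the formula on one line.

((a | (e & ~a)) | (a | (((~b & ~a) | (c | d)) & ~e)))

  ~a = 11111111111111110000000000000000
  (e & ~a) = 01010101010101010000000000000000
  (a | (e & ~a)) = 01010101010101011111111111111111
  ~b = 11111111000000001111111100000000
  (~b & ~a) = 11111111000000000000000000000000
  (c | d) = 00111111001111110011111100111111
  ((~b & ~a) | (c | d)) = 11111111001111110011111100111111
  ~e = 10101010101010101010101010101010
  (((~b & ~a) | (c | d)) & ~e) = 10101010001010100010101000101010
  (a | (((~b & ~a) | (c | d)) & ~e)) = 10101010001010101111111111111111
  ((a | (e & ~a)) | (a | (((~b & ~a) | (c | d)) & ~e))) = 11111111011111111111111111111111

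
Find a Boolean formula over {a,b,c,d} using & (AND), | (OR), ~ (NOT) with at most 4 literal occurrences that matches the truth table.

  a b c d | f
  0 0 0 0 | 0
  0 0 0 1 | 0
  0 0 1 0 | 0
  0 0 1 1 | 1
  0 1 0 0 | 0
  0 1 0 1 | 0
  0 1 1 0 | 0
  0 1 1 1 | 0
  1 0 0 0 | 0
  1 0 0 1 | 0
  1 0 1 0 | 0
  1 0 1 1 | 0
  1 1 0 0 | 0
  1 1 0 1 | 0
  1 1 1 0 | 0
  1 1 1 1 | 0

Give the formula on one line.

((d & ~b) & (~a & c))

  ~b = 1111000011110000
  (d & ~b) = 0101000001010000
  ~a = 1111111100000000
  (~a & c) = 0011001100000000
  ((d & ~b) & (~a & c)) = 0001000000000000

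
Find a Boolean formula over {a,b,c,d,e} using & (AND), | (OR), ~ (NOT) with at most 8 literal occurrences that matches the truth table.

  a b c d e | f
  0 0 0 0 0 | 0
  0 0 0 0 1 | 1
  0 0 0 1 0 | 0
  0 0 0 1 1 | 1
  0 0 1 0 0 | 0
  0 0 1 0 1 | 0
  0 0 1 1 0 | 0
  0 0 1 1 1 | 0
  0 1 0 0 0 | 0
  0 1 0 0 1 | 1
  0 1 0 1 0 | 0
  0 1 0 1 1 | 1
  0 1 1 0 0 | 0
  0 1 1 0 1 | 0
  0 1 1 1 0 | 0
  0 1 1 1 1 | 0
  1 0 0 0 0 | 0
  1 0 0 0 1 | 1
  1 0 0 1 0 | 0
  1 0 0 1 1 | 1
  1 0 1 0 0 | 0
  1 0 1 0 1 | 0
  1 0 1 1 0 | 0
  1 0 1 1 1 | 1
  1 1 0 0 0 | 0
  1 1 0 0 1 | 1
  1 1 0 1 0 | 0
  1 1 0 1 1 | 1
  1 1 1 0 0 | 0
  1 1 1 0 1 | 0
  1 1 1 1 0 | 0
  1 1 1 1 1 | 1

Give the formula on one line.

  ~c = 11110000111100001111000011110000
  (~c & e) = 01010000010100000101000001010000
  (a & e) = 00000000000000000101010101010101
  (d & (a & e)) = 00000000000000000001000100010001
  ((~c & e) | (d & (a & e))) = 01010000010100000101000101010001

((~c & e) | (d & (a & e)))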